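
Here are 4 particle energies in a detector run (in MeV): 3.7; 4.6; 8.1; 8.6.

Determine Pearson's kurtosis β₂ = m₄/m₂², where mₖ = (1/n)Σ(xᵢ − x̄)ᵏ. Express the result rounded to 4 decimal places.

1.1135

x̄ = 6.2500
Σ(xᵢ − x̄)² = 18.1700 ⇒ m₂ = 4.54250
Σ(xᵢ − x̄)⁴ = 91.9060 ⇒ m₄ = 22.97651
m₂² = 20.63431
β₂ = m₄/m₂² = 22.97651 / 20.63431 ≈ 1.1135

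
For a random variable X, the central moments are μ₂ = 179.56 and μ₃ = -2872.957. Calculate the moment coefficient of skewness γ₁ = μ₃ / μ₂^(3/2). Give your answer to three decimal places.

σ = √μ₂ = √179.56 = 13.40000
σ³ = μ₂^(3/2) = 2406.10400
γ₁ = μ₃/σ³ = -2872.957 / 2406.10400 ≈ -1.194

-1.194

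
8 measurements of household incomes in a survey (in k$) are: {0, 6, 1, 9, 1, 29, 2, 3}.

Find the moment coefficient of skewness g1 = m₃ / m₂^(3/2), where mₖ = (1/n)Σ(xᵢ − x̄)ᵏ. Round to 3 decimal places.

1.871

x̄ = (0 + 6 + 1 + 9 + 1 + 29 + 2 + 3) / 8 = 6.3750
deviations (xᵢ − x̄): -6.3750, -0.3750, -5.3750, 2.6250, -5.3750, 22.6250, -4.3750, -3.3750
Σ(xᵢ − x̄)² = 647.8750 ⇒ m₂ = 647.8750/8 = 80.98438
Σ(xᵢ − x̄)³ = 10907.7188 ⇒ m₃ = 10907.7188/8 = 1363.46484
m₂^(3/2) = 80.98438^(1.5) = 728.78907
g1 = m₃ / m₂^(3/2) = 1363.46484 / 728.78907 ≈ 1.871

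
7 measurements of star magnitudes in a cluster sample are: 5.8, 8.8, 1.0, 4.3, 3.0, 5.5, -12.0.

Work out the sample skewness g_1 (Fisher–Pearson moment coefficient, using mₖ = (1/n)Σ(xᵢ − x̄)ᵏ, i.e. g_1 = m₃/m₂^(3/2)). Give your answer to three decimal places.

x̄ = (5.8 + 8.8 + 1.0 + 4.3 + 3.0 + 5.5 - 12.0) / 7 = 2.3429
deviations (xᵢ − x̄): 3.4571, 6.4571, -1.3429, 1.9571, 0.6571, 3.1571, -14.3429
Σ(xᵢ − x̄)² = 275.3971 ⇒ m₂ = 275.3971/7 = 39.34245
Σ(xᵢ − x̄)³ = -2603.2018 ⇒ m₃ = -2603.2018/7 = -371.88597
m₂^(3/2) = 39.34245^(1.5) = 246.76984
g_1 = m₃ / m₂^(3/2) = -371.88597 / 246.76984 ≈ -1.507

-1.507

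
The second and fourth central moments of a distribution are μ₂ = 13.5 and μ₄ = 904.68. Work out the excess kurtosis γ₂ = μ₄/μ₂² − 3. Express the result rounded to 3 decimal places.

1.964

μ₂² = 13.5² = 182.25000
μ₄/μ₂² = 904.68 / 182.25000 = 4.96395
γ₂ = 4.96395 − 3 ≈ 1.964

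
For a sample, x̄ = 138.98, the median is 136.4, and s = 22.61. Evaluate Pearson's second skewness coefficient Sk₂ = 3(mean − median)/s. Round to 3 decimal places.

Sk₂ = 3(138.98 − 136.4) / 22.61 = 3 × 2.5800 / 22.61
    = 7.7400 / 22.61 ≈ 0.342

0.342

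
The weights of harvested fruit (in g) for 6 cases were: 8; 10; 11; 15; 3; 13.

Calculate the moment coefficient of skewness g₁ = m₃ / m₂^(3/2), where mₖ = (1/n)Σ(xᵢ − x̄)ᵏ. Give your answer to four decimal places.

-0.5875

x̄ = (8 + 10 + 11 + 15 + 3 + 13) / 6 = 10.0000
deviations (xᵢ − x̄): -2.0000, 0.0000, 1.0000, 5.0000, -7.0000, 3.0000
Σ(xᵢ − x̄)² = 88.0000 ⇒ m₂ = 88.0000/6 = 14.66667
Σ(xᵢ − x̄)³ = -198.0000 ⇒ m₃ = -198.0000/6 = -33.00000
m₂^(3/2) = 14.66667^(1.5) = 56.16906
g₁ = m₃ / m₂^(3/2) = -33.00000 / 56.16906 ≈ -0.5875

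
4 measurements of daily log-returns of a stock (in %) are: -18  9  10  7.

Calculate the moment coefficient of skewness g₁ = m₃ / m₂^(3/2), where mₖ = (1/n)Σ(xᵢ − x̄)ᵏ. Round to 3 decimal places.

x̄ = (-18 + 9 + 10 + 7) / 4 = 2.0000
deviations (xᵢ − x̄): -20.0000, 7.0000, 8.0000, 5.0000
Σ(xᵢ − x̄)² = 538.0000 ⇒ m₂ = 538.0000/4 = 134.50000
Σ(xᵢ − x̄)³ = -7020.0000 ⇒ m₃ = -7020.0000/4 = -1755.00000
m₂^(3/2) = 134.50000^(1.5) = 1559.85212
g₁ = m₃ / m₂^(3/2) = -1755.00000 / 1559.85212 ≈ -1.125

-1.125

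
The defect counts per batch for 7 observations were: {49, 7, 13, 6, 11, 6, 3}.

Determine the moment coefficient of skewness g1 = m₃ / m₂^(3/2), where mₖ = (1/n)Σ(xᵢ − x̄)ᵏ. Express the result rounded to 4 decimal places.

1.8589

x̄ = (49 + 7 + 13 + 6 + 11 + 6 + 3) / 7 = 13.5714
deviations (xᵢ − x̄): 35.4286, -6.5714, -0.5714, -7.5714, -2.5714, -7.5714, -10.5714
Σ(xᵢ − x̄)² = 1531.7143 ⇒ m₂ = 1531.7143/7 = 218.81633
Σ(xᵢ − x̄)³ = 42118.8980 ⇒ m₃ = 42118.8980/7 = 6016.98542
m₂^(3/2) = 218.81633^(1.5) = 3236.82772
g1 = m₃ / m₂^(3/2) = 6016.98542 / 3236.82772 ≈ 1.8589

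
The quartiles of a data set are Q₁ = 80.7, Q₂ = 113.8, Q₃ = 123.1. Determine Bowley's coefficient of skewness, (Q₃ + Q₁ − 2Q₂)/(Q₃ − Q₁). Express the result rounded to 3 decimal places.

numerator: Q₃ + Q₁ − 2Q₂ = 123.1 + 80.7 − 2×113.8 = -23.8000
denominator: Q₃ − Q₁ = 123.1 − 80.7 = 42.4000
Bowley skewness = -23.8000 / 42.4000 ≈ -0.561

-0.561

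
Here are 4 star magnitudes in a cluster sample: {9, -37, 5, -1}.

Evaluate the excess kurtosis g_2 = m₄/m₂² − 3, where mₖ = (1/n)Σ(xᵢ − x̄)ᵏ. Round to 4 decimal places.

-0.7694

x̄ = -6.0000
Σ(xᵢ − x̄)² = 1332.0000 ⇒ m₂ = 333.00000
Σ(xᵢ − x̄)⁴ = 989412.0000 ⇒ m₄ = 247353.00000
m₂² = 110889.00000
g_2 = m₄/m₂² − 3 = 2.23064 − 3 ≈ -0.7694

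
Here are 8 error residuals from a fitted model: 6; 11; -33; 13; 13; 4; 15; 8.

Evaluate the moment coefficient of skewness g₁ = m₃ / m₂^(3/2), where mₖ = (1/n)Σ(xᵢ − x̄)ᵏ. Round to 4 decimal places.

-2.0129

x̄ = (6 + 11 - 33 + 13 + 13 + 4 + 15 + 8) / 8 = 4.6250
deviations (xᵢ − x̄): 1.3750, 6.3750, -37.6250, 8.3750, 8.3750, -0.6250, 10.3750, 3.3750
Σ(xᵢ − x̄)² = 1717.8750 ⇒ m₂ = 1717.8750/8 = 214.73438
Σ(xᵢ − x̄)³ = -50671.9688 ⇒ m₃ = -50671.9688/8 = -6333.99609
m₂^(3/2) = 214.73438^(1.5) = 3146.67840
g₁ = m₃ / m₂^(3/2) = -6333.99609 / 3146.67840 ≈ -2.0129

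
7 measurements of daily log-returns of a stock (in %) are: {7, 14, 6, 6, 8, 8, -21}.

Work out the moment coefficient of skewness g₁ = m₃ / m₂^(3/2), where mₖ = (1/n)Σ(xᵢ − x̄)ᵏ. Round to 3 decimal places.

-1.776

x̄ = (7 + 14 + 6 + 6 + 8 + 8 - 21) / 7 = 4.0000
deviations (xᵢ − x̄): 3.0000, 10.0000, 2.0000, 2.0000, 4.0000, 4.0000, -25.0000
Σ(xᵢ − x̄)² = 774.0000 ⇒ m₂ = 774.0000/7 = 110.57143
Σ(xᵢ − x̄)³ = -14454.0000 ⇒ m₃ = -14454.0000/7 = -2064.85714
m₂^(3/2) = 110.57143^(1.5) = 1162.69119
g₁ = m₃ / m₂^(3/2) = -2064.85714 / 1162.69119 ≈ -1.776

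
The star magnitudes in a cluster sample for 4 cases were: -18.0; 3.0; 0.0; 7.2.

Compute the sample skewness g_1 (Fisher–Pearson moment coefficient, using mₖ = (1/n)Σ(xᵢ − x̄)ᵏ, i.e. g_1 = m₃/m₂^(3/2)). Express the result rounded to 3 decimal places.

-0.912

x̄ = (-18.0 + 3.0 + 0.0 + 7.2) / 4 = -1.9500
deviations (xᵢ − x̄): -16.0500, 4.9500, 1.9500, 9.1500
Σ(xᵢ − x̄)² = 369.6300 ⇒ m₂ = 369.6300/4 = 92.40750
Σ(xᵢ − x̄)³ = -3239.7570 ⇒ m₃ = -3239.7570/4 = -809.93925
m₂^(3/2) = 92.40750^(1.5) = 888.30239
g_1 = m₃ / m₂^(3/2) = -809.93925 / 888.30239 ≈ -0.912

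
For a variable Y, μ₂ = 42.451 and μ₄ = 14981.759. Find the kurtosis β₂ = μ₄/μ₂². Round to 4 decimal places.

μ₂² = 42.451² = 1802.08740
μ₄/μ₂² = 14981.759 / 1802.08740 = 8.31356
β₂ ≈ 8.3136

8.3136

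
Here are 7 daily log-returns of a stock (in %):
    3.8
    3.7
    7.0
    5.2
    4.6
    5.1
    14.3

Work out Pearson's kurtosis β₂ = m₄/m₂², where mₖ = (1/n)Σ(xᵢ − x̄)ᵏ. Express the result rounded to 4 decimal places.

4.3697

x̄ = 6.2429
Σ(xᵢ − x̄)² = 83.0171 ⇒ m₂ = 11.85959
Σ(xᵢ − x̄)⁴ = 4302.2127 ⇒ m₄ = 614.60181
m₂² = 140.64992
β₂ = m₄/m₂² = 614.60181 / 140.64992 ≈ 4.3697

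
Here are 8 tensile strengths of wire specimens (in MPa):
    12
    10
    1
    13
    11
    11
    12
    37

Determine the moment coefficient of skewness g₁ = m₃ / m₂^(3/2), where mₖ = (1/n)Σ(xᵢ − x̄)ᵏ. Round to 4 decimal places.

x̄ = (12 + 10 + 1 + 13 + 11 + 11 + 12 + 37) / 8 = 13.3750
deviations (xᵢ − x̄): -1.3750, -3.3750, -12.3750, -0.3750, -2.3750, -2.3750, -1.3750, 23.6250
Σ(xᵢ − x̄)² = 737.8750 ⇒ m₂ = 737.8750/8 = 92.23438
Σ(xᵢ − x̄)³ = 11220.4688 ⇒ m₃ = 11220.4688/8 = 1402.55859
m₂^(3/2) = 92.23438^(1.5) = 885.80722
g₁ = m₃ / m₂^(3/2) = 1402.55859 / 885.80722 ≈ 1.5834

1.5834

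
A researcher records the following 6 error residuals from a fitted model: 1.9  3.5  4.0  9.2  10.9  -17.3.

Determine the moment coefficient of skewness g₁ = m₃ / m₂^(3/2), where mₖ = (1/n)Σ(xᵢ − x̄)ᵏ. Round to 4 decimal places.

-1.3089

x̄ = (1.9 + 3.5 + 4.0 + 9.2 + 10.9 - 17.3) / 6 = 2.0333
deviations (xᵢ − x̄): -0.1333, 1.4667, 1.9667, 7.1667, 8.8667, -19.3333
Σ(xᵢ − x̄)² = 509.7933 ⇒ m₂ = 509.7933/6 = 84.96556
Σ(xᵢ − x̄)³ = -6150.4456 ⇒ m₃ = -6150.4456/6 = -1025.07426
m₂^(3/2) = 84.96556^(1.5) = 783.18498
g₁ = m₃ / m₂^(3/2) = -1025.07426 / 783.18498 ≈ -1.3089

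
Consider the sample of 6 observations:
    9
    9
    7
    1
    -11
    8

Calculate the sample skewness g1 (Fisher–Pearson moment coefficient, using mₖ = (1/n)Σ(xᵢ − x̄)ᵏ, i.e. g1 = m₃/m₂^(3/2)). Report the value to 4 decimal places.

x̄ = (9 + 9 + 7 + 1 - 11 + 8) / 6 = 3.8333
deviations (xᵢ − x̄): 5.1667, 5.1667, 3.1667, -2.8333, -14.8333, 4.1667
Σ(xᵢ − x̄)² = 308.8333 ⇒ m₂ = 308.8333/6 = 51.47222
Σ(xᵢ − x̄)³ = -2906.5556 ⇒ m₃ = -2906.5556/6 = -484.42593
m₂^(3/2) = 51.47222^(1.5) = 369.28305
g1 = m₃ / m₂^(3/2) = -484.42593 / 369.28305 ≈ -1.3118

-1.3118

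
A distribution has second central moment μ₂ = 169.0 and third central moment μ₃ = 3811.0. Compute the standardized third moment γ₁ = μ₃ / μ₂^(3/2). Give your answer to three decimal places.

σ = √μ₂ = √169.0 = 13.00000
σ³ = μ₂^(3/2) = 2197.00000
γ₁ = μ₃/σ³ = 3811.0 / 2197.00000 ≈ 1.735

1.735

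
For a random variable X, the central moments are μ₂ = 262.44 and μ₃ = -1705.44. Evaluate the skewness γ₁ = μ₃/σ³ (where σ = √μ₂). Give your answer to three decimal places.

σ = √μ₂ = √262.44 = 16.20000
σ³ = μ₂^(3/2) = 4251.52800
γ₁ = μ₃/σ³ = -1705.44 / 4251.52800 ≈ -0.401

-0.401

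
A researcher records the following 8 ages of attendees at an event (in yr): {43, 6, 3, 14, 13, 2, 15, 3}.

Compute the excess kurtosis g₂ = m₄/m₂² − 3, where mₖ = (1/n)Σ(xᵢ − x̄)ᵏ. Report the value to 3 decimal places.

x̄ = 12.3750
Σ(xᵢ − x̄)² = 1271.8750 ⇒ m₂ = 158.98438
Σ(xᵢ − x̄)⁴ = 908381.1191 ⇒ m₄ = 113547.63989
m₂² = 25276.03149
g₂ = m₄/m₂² − 3 = 4.49230 − 3 ≈ 1.492

1.492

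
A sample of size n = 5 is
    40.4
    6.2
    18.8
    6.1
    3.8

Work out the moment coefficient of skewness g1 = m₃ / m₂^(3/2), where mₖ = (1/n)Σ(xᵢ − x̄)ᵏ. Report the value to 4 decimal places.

x̄ = (40.4 + 6.2 + 18.8 + 6.1 + 3.8) / 5 = 15.0600
deviations (xᵢ − x̄): 25.3400, -8.8600, 3.7400, -8.9600, -11.2600
Σ(xᵢ − x̄)² = 941.6720 ⇒ m₂ = 941.6720/5 = 188.33440
Σ(xᵢ − x̄)³ = 13481.0650 ⇒ m₃ = 13481.0650/5 = 2696.21299
m₂^(3/2) = 188.33440^(1.5) = 2584.60678
g1 = m₃ / m₂^(3/2) = 2696.21299 / 2584.60678 ≈ 1.0432

1.0432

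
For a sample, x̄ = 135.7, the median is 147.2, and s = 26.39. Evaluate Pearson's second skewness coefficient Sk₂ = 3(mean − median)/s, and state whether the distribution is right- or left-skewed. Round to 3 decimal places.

Sk₂ = 3(135.7 − 147.2) / 26.39 = 3 × -11.5000 / 26.39
    = -34.5000 / 26.39 ≈ -1.307
Sk₂ < 0 ⇒ mean < median ⇒ left-skewed (negative skew).

-1.307, left-skewed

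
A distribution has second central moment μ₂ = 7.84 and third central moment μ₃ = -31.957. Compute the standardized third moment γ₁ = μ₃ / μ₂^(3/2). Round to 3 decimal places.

-1.456

σ = √μ₂ = √7.84 = 2.80000
σ³ = μ₂^(3/2) = 21.95200
γ₁ = μ₃/σ³ = -31.957 / 21.95200 ≈ -1.456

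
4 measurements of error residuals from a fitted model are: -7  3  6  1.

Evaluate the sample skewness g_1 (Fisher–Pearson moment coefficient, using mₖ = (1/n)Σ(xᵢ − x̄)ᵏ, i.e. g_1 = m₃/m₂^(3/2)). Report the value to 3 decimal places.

-0.693

x̄ = (-7 + 3 + 6 + 1) / 4 = 0.7500
deviations (xᵢ − x̄): -7.7500, 2.2500, 5.2500, 0.2500
Σ(xᵢ − x̄)² = 92.7500 ⇒ m₂ = 92.7500/4 = 23.18750
Σ(xᵢ − x̄)³ = -309.3750 ⇒ m₃ = -309.3750/4 = -77.34375
m₂^(3/2) = 23.18750^(1.5) = 111.65570
g_1 = m₃ / m₂^(3/2) = -77.34375 / 111.65570 ≈ -0.693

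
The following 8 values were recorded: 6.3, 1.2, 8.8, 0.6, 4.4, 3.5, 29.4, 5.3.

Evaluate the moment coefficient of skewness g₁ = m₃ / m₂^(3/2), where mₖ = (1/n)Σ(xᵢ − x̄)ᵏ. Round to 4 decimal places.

1.9095

x̄ = (6.3 + 1.2 + 8.8 + 0.6 + 4.4 + 3.5 + 29.4 + 5.3) / 8 = 7.4375
deviations (xᵢ − x̄): -1.1375, -6.2375, 1.3625, -6.8375, -3.0375, -3.9375, 21.9625, -2.1375
Σ(xᵢ − x̄)² = 600.4587 ⇒ m₂ = 600.4587/8 = 75.05734
Σ(xᵢ − x̄)³ = 9933.5210 ⇒ m₃ = 9933.5210/8 = 1241.69012
m₂^(3/2) = 75.05734^(1.5) = 650.26411
g₁ = m₃ / m₂^(3/2) = 1241.69012 / 650.26411 ≈ 1.9095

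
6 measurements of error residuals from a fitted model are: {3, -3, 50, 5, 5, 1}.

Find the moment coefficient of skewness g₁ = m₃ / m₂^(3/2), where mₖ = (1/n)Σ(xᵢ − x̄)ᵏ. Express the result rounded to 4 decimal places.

1.6943

x̄ = (3 - 3 + 50 + 5 + 5 + 1) / 6 = 10.1667
deviations (xᵢ − x̄): -7.1667, -13.1667, 39.8333, -5.1667, -5.1667, -9.1667
Σ(xᵢ − x̄)² = 1948.8333 ⇒ m₂ = 1948.8333/6 = 324.80556
Σ(xᵢ − x̄)³ = 59506.5556 ⇒ m₃ = 59506.5556/6 = 9917.75926
m₂^(3/2) = 324.80556^(1.5) = 5853.76351
g₁ = m₃ / m₂^(3/2) = 9917.75926 / 5853.76351 ≈ 1.6943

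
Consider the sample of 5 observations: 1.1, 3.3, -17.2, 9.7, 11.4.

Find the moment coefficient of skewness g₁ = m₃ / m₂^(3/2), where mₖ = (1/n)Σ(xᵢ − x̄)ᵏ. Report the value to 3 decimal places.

x̄ = (1.1 + 3.3 - 17.2 + 9.7 + 11.4) / 5 = 1.6600
deviations (xᵢ − x̄): -0.5600, 1.6400, -18.8600, 8.0400, 9.7400
Σ(xᵢ − x̄)² = 518.2120 ⇒ m₂ = 518.2120/5 = 103.64240
Σ(xᵢ − x̄)³ = -5260.5302 ⇒ m₃ = -5260.5302/5 = -1052.10605
m₂^(3/2) = 103.64240^(1.5) = 1055.13054
g₁ = m₃ / m₂^(3/2) = -1052.10605 / 1055.13054 ≈ -0.997

-0.997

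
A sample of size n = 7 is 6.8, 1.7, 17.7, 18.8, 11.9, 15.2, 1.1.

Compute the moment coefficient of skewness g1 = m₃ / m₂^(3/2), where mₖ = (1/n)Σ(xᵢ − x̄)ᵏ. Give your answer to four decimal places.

-0.2127

x̄ = (6.8 + 1.7 + 17.7 + 18.8 + 11.9 + 15.2 + 1.1) / 7 = 10.4571
deviations (xᵢ − x̄): -3.6571, -8.7571, 7.2429, 8.3429, 1.4429, 4.7429, -9.3571
Σ(xᵢ − x̄)² = 324.2571 ⇒ m₂ = 324.2571/7 = 46.32245
Σ(xᵢ − x̄)³ = -469.4162 ⇒ m₃ = -469.4162/7 = -67.05946
m₂^(3/2) = 46.32245^(1.5) = 315.27335
g1 = m₃ / m₂^(3/2) = -67.05946 / 315.27335 ≈ -0.2127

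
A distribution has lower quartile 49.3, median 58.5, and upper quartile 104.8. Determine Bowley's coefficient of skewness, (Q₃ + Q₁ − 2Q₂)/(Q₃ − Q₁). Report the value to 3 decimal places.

0.668

numerator: Q₃ + Q₁ − 2Q₂ = 104.8 + 49.3 − 2×58.5 = 37.1000
denominator: Q₃ − Q₁ = 104.8 − 49.3 = 55.5000
Bowley skewness = 37.1000 / 55.5000 ≈ 0.668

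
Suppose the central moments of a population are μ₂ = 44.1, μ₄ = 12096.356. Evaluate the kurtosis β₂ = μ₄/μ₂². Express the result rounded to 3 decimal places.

μ₂² = 44.1² = 1944.81000
μ₄/μ₂² = 12096.356 / 1944.81000 = 6.21981
β₂ ≈ 6.220

6.220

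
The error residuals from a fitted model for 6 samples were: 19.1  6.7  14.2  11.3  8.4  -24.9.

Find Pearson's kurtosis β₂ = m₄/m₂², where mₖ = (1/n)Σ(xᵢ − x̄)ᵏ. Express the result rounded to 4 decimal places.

x̄ = 5.8000
Σ(xᵢ − x̄)² = 1227.7600 ⇒ m₂ = 204.62667
Σ(xᵢ − x̄)⁴ = 925517.6020 ⇒ m₄ = 154252.93367
m₂² = 41872.07271
β₂ = m₄/m₂² = 154252.93367 / 41872.07271 ≈ 3.6839

3.6839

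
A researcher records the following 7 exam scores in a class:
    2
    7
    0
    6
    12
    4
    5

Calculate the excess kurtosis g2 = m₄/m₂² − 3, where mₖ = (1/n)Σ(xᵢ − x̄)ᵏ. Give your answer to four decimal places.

x̄ = 5.1429
Σ(xᵢ − x̄)² = 88.8571 ⇒ m₂ = 12.69388
Σ(xᵢ − x̄)⁴ = 3022.1749 ⇒ m₄ = 431.73928
m₂² = 161.13453
g2 = m₄/m₂² − 3 = 2.67937 − 3 ≈ -0.3206

-0.3206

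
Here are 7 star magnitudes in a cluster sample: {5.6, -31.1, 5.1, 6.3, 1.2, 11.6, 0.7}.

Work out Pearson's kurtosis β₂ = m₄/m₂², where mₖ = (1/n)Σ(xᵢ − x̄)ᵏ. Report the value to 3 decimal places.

x̄ = -0.0857
Σ(xᵢ − x̄)² = 1200.7086 ⇒ m₂ = 171.52980
Σ(xᵢ − x̄)⁴ = 947306.1618 ⇒ m₄ = 135329.45169
m₂² = 29422.47089
β₂ = m₄/m₂² = 135329.45169 / 29422.47089 ≈ 4.600

4.600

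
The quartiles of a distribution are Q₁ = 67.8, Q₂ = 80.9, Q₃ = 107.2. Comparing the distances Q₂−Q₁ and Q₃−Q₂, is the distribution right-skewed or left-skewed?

right-skewed

Q₂ − Q₁ = 13.1;  Q₃ − Q₂ = 26.3
Q₃ − Q₂ > Q₂ − Q₁ ⇒ the upper half is more spread out ⇒ right-skewed.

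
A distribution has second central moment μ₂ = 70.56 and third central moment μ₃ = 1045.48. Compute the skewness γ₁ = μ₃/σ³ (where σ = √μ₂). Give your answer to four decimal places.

σ = √μ₂ = √70.56 = 8.40000
σ³ = μ₂^(3/2) = 592.70400
γ₁ = μ₃/σ³ = 1045.48 / 592.70400 ≈ 1.7639

1.7639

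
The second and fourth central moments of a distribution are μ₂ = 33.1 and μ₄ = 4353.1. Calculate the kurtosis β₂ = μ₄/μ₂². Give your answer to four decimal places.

3.9732

μ₂² = 33.1² = 1095.61000
μ₄/μ₂² = 4353.1 / 1095.61000 = 3.97322
β₂ ≈ 3.9732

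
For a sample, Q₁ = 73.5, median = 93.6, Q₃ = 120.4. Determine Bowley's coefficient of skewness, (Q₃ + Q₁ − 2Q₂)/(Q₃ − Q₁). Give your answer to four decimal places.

numerator: Q₃ + Q₁ − 2Q₂ = 120.4 + 73.5 − 2×93.6 = 6.7000
denominator: Q₃ − Q₁ = 120.4 − 73.5 = 46.9000
Bowley skewness = 6.7000 / 46.9000 ≈ 0.1429

0.1429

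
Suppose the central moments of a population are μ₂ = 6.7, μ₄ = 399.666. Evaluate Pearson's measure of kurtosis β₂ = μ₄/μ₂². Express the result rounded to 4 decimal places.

8.9032

μ₂² = 6.7² = 44.89000
μ₄/μ₂² = 399.666 / 44.89000 = 8.90323
β₂ ≈ 8.9032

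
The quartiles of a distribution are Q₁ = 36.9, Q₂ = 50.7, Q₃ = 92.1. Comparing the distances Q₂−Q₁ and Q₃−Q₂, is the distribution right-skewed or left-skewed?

right-skewed

Q₂ − Q₁ = 13.8;  Q₃ − Q₂ = 41.4
Q₃ − Q₂ > Q₂ − Q₁ ⇒ the upper half is more spread out ⇒ right-skewed.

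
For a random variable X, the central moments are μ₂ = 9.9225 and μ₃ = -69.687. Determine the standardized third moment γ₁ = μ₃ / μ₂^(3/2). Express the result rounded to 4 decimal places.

σ = √μ₂ = √9.9225 = 3.15000
σ³ = μ₂^(3/2) = 31.25587
γ₁ = μ₃/σ³ = -69.687 / 31.25587 ≈ -2.2296

-2.2296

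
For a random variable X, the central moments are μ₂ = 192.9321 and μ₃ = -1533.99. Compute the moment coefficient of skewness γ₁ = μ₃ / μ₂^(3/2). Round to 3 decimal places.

σ = √μ₂ = √192.9321 = 13.89000
σ³ = μ₂^(3/2) = 2679.82687
γ₁ = μ₃/σ³ = -1533.99 / 2679.82687 ≈ -0.572

-0.572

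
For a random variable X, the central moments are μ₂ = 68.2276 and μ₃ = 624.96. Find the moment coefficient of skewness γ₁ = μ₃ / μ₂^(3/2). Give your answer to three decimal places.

σ = √μ₂ = √68.2276 = 8.26000
σ³ = μ₂^(3/2) = 563.55998
γ₁ = μ₃/σ³ = 624.96 / 563.55998 ≈ 1.109

1.109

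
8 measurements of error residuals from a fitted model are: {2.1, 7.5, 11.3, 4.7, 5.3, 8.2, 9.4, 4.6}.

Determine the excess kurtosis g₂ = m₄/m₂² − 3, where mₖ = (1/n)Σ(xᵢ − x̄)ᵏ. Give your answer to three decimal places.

x̄ = 6.6375
Σ(xᵢ − x̄)² = 62.8388 ⇒ m₂ = 7.85484
Σ(xᵢ − x̄)⁴ = 995.7615 ⇒ m₄ = 124.47019
m₂² = 61.69857
g₂ = m₄/m₂² − 3 = 2.01739 − 3 ≈ -0.983

-0.983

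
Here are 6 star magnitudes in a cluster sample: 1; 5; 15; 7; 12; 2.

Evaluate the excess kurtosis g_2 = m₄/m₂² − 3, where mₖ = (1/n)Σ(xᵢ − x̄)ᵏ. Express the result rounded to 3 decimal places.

x̄ = 7.0000
Σ(xᵢ − x̄)² = 154.0000 ⇒ m₂ = 25.66667
Σ(xᵢ − x̄)⁴ = 6658.0000 ⇒ m₄ = 1109.66667
m₂² = 658.77778
g_2 = m₄/m₂² − 3 = 1.68443 − 3 ≈ -1.316

-1.316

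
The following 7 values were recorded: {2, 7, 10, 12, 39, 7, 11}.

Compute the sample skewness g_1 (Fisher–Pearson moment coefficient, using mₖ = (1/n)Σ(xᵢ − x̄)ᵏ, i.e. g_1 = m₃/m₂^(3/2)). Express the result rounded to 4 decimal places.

x̄ = (2 + 7 + 10 + 12 + 39 + 7 + 11) / 7 = 12.5714
deviations (xᵢ − x̄): -10.5714, -5.5714, -2.5714, -0.5714, 26.4286, -5.5714, -1.5714
Σ(xᵢ − x̄)² = 881.7143 ⇒ m₂ = 881.7143/7 = 125.95918
Σ(xᵢ − x̄)³ = 16911.1837 ⇒ m₃ = 16911.1837/7 = 2415.88338
m₂^(3/2) = 125.95918^(1.5) = 1413.65930
g_1 = m₃ / m₂^(3/2) = 2415.88338 / 1413.65930 ≈ 1.7090

1.7090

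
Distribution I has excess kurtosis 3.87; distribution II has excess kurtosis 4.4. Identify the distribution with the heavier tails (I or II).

II

Higher excess kurtosis ⇒ heavier tails relative to the normal distribution.
3.87 vs 4.4: the larger is 4.4, so II has heavier tails.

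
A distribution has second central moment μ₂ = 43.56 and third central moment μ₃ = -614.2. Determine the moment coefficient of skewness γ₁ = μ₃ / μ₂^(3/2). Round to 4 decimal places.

σ = √μ₂ = √43.56 = 6.60000
σ³ = μ₂^(3/2) = 287.49600
γ₁ = μ₃/σ³ = -614.2 / 287.49600 ≈ -2.1364

-2.1364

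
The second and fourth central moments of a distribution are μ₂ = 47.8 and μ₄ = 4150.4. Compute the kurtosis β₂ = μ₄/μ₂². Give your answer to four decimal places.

μ₂² = 47.8² = 2284.84000
μ₄/μ₂² = 4150.4 / 2284.84000 = 1.81649
β₂ ≈ 1.8165

1.8165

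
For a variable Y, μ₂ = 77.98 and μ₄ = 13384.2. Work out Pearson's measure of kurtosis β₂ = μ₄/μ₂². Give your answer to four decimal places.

μ₂² = 77.98² = 6080.88040
μ₄/μ₂² = 13384.2 / 6080.88040 = 2.20103
β₂ ≈ 2.2010

2.2010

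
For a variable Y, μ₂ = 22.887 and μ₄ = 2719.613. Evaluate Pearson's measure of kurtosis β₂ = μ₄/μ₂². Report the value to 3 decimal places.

μ₂² = 22.887² = 523.81477
μ₄/μ₂² = 2719.613 / 523.81477 = 5.19194
β₂ ≈ 5.192

5.192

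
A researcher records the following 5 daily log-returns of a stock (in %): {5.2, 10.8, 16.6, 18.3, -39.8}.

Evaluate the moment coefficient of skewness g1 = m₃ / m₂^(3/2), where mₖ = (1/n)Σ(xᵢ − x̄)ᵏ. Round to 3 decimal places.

x̄ = (5.2 + 10.8 + 16.6 + 18.3 - 39.8) / 5 = 2.2200
deviations (xᵢ − x̄): 2.9800, 8.5800, 14.3800, 16.0800, -42.0200
Σ(xᵢ − x̄)² = 2313.5280 ⇒ m₂ = 2313.5280/5 = 462.70560
Σ(xᵢ − x̄)³ = -66404.4907 ⇒ m₃ = -66404.4907/5 = -13280.89814
m₂^(3/2) = 462.70560^(1.5) = 9953.07172
g1 = m₃ / m₂^(3/2) = -13280.89814 / 9953.07172 ≈ -1.334

-1.334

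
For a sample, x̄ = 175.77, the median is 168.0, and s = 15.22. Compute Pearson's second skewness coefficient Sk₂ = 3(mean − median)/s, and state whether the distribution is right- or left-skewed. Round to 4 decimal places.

Sk₂ = 3(175.77 − 168.0) / 15.22 = 3 × 7.7700 / 15.22
    = 23.3100 / 15.22 ≈ 1.5315
Sk₂ > 0 ⇒ mean > median ⇒ right-skewed (positive skew).

1.5315, right-skewed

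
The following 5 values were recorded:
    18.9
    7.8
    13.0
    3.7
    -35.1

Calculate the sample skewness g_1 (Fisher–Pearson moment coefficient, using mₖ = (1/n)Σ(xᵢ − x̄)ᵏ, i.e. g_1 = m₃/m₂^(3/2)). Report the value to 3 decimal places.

x̄ = (18.9 + 7.8 + 13.0 + 3.7 - 35.1) / 5 = 1.6600
deviations (xᵢ − x̄): 17.2400, 6.1400, 11.3400, 2.0400, -36.7600
Σ(xᵢ − x̄)² = 1818.9720 ⇒ m₂ = 1818.9720/5 = 363.79440
Σ(xᵢ − x̄)³ = -42851.4290 ⇒ m₃ = -42851.4290/5 = -8570.28581
m₂^(3/2) = 363.79440^(1.5) = 6938.79432
g_1 = m₃ / m₂^(3/2) = -8570.28581 / 6938.79432 ≈ -1.235

-1.235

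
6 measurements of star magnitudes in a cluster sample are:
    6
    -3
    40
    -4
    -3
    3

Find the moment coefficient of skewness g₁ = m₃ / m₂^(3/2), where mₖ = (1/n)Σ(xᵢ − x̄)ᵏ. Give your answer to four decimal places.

x̄ = (6 - 3 + 40 - 4 - 3 + 3) / 6 = 6.5000
deviations (xᵢ − x̄): -0.5000, -9.5000, 33.5000, -10.5000, -9.5000, -3.5000
Σ(xᵢ − x̄)² = 1425.5000 ⇒ m₂ = 1425.5000/6 = 237.58333
Σ(xᵢ − x̄)³ = 34680.0000 ⇒ m₃ = 34680.0000/6 = 5780.00000
m₂^(3/2) = 237.58333^(1.5) = 3662.04736
g₁ = m₃ / m₂^(3/2) = 5780.00000 / 3662.04736 ≈ 1.5784

1.5784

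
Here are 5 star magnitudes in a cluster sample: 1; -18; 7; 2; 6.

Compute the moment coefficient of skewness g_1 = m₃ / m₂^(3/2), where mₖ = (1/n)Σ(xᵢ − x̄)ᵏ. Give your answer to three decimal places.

x̄ = (1 - 18 + 7 + 2 + 6) / 5 = -0.4000
deviations (xᵢ − x̄): 1.4000, -17.6000, 7.4000, 2.4000, 6.4000
Σ(xᵢ − x̄)² = 413.2000 ⇒ m₂ = 413.2000/5 = 82.64000
Σ(xᵢ − x̄)³ = -4767.8400 ⇒ m₃ = -4767.8400/5 = -953.56800
m₂^(3/2) = 82.64000^(1.5) = 751.25169
g_1 = m₃ / m₂^(3/2) = -953.56800 / 751.25169 ≈ -1.269

-1.269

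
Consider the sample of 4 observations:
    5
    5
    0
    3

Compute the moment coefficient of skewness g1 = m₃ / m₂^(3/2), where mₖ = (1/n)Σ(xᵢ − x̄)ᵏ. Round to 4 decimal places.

x̄ = (5 + 5 + 0 + 3) / 4 = 3.2500
deviations (xᵢ − x̄): 1.7500, 1.7500, -3.2500, -0.2500
Σ(xᵢ − x̄)² = 16.7500 ⇒ m₂ = 16.7500/4 = 4.18750
Σ(xᵢ − x̄)³ = -23.6250 ⇒ m₃ = -23.6250/4 = -5.90625
m₂^(3/2) = 4.18750^(1.5) = 8.56904
g1 = m₃ / m₂^(3/2) = -5.90625 / 8.56904 ≈ -0.6893

-0.6893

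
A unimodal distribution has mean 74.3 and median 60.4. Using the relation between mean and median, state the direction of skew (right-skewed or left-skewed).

right-skewed

mean − median = 74.3 − 60.4 = 13.9
mean > median ⇒ the longer tail is on the right ⇒ right-skewed (positively skewed).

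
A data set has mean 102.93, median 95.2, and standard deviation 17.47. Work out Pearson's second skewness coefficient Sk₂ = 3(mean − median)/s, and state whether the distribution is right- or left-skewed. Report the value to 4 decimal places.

1.3274, right-skewed

Sk₂ = 3(102.93 − 95.2) / 17.47 = 3 × 7.7300 / 17.47
    = 23.1900 / 17.47 ≈ 1.3274
Sk₂ > 0 ⇒ mean > median ⇒ right-skewed (positive skew).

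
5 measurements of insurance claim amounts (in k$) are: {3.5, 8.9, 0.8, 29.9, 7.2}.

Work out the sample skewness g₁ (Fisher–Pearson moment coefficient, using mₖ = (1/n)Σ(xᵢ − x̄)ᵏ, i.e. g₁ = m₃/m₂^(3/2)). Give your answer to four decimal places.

1.2227

x̄ = (3.5 + 8.9 + 0.8 + 29.9 + 7.2) / 5 = 10.0600
deviations (xᵢ − x̄): -6.5600, -1.1600, -9.2600, 19.8400, -2.8600
Σ(xᵢ − x̄)² = 531.9320 ⇒ m₂ = 531.9320/5 = 106.38640
Σ(xᵢ − x̄)³ = 6708.2542 ⇒ m₃ = 6708.2542/5 = 1341.65083
m₂^(3/2) = 106.38640^(1.5) = 1097.30958
g₁ = m₃ / m₂^(3/2) = 1341.65083 / 1097.30958 ≈ 1.2227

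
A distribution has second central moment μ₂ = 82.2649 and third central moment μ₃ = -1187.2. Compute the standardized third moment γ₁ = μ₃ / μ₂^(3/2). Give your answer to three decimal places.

σ = √μ₂ = √82.2649 = 9.07000
σ³ = μ₂^(3/2) = 746.14264
γ₁ = μ₃/σ³ = -1187.2 / 746.14264 ≈ -1.591

-1.591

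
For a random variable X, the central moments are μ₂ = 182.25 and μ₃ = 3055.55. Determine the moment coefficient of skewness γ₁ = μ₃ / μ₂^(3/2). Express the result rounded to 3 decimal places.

σ = √μ₂ = √182.25 = 13.50000
σ³ = μ₂^(3/2) = 2460.37500
γ₁ = μ₃/σ³ = 3055.55 / 2460.37500 ≈ 1.242

1.242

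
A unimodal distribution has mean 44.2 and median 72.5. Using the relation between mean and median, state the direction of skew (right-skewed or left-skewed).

mean − median = 44.2 − 72.5 = -28.3
mean < median ⇒ the longer tail is on the left ⇒ left-skewed (negatively skewed).

left-skewed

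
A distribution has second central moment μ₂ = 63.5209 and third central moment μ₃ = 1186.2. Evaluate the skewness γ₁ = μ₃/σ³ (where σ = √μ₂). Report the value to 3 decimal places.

σ = √μ₂ = √63.5209 = 7.97000
σ³ = μ₂^(3/2) = 506.26157
γ₁ = μ₃/σ³ = 1186.2 / 506.26157 ≈ 2.343

2.343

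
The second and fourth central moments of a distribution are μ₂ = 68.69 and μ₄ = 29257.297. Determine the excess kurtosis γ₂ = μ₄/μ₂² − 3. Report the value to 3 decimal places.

3.201

μ₂² = 68.69² = 4718.31610
μ₄/μ₂² = 29257.297 / 4718.31610 = 6.20079
γ₂ = 6.20079 − 3 ≈ 3.201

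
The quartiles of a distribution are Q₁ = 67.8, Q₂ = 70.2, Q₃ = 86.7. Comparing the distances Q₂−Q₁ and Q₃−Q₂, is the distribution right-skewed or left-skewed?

Q₂ − Q₁ = 2.4;  Q₃ − Q₂ = 16.5
Q₃ − Q₂ > Q₂ − Q₁ ⇒ the upper half is more spread out ⇒ right-skewed.

right-skewed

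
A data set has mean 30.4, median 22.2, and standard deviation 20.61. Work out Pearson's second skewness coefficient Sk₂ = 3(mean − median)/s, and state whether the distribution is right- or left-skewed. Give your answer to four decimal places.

1.1936, right-skewed

Sk₂ = 3(30.4 − 22.2) / 20.61 = 3 × 8.2000 / 20.61
    = 24.6000 / 20.61 ≈ 1.1936
Sk₂ > 0 ⇒ mean > median ⇒ right-skewed (positive skew).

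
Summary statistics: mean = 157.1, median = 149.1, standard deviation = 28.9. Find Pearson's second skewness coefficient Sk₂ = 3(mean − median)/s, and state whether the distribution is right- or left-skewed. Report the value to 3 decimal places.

Sk₂ = 3(157.1 − 149.1) / 28.9 = 3 × 8.0000 / 28.9
    = 24.0000 / 28.9 ≈ 0.830
Sk₂ > 0 ⇒ mean > median ⇒ right-skewed (positive skew).

0.830, right-skewed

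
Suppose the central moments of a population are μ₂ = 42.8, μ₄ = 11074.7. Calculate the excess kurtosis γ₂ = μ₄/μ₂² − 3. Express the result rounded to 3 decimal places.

3.046

μ₂² = 42.8² = 1831.84000
μ₄/μ₂² = 11074.7 / 1831.84000 = 6.04567
γ₂ = 6.04567 − 3 ≈ 3.046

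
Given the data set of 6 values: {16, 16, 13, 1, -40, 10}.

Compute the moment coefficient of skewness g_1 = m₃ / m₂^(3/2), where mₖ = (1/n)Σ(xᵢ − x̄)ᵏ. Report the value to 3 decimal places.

x̄ = (16 + 16 + 13 + 1 - 40 + 10) / 6 = 2.6667
deviations (xᵢ − x̄): 13.3333, 13.3333, 10.3333, -1.6667, -42.6667, 7.3333
Σ(xᵢ − x̄)² = 2339.3333 ⇒ m₂ = 2339.3333/6 = 389.88889
Σ(xᵢ − x̄)³ = -71438.4444 ⇒ m₃ = -71438.4444/6 = -11906.40741
m₂^(3/2) = 389.88889^(1.5) = 7698.59172
g_1 = m₃ / m₂^(3/2) = -11906.40741 / 7698.59172 ≈ -1.547

-1.547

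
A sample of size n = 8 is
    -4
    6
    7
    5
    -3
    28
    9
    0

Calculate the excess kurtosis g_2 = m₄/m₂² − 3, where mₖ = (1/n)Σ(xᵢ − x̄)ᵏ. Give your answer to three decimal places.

0.980

x̄ = 6.0000
Σ(xᵢ − x̄)² = 712.0000 ⇒ m₂ = 89.00000
Σ(xᵢ − x̄)⁴ = 252196.0000 ⇒ m₄ = 31524.50000
m₂² = 7921.00000
g_2 = m₄/m₂² − 3 = 3.97986 − 3 ≈ 0.980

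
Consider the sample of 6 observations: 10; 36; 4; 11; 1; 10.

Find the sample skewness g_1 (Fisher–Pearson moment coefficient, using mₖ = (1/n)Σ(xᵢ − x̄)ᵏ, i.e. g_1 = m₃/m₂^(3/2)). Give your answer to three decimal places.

1.372

x̄ = (10 + 36 + 4 + 11 + 1 + 10) / 6 = 12.0000
deviations (xᵢ − x̄): -2.0000, 24.0000, -8.0000, -1.0000, -11.0000, -2.0000
Σ(xᵢ − x̄)² = 770.0000 ⇒ m₂ = 770.0000/6 = 128.33333
Σ(xᵢ − x̄)³ = 11964.0000 ⇒ m₃ = 11964.0000/6 = 1994.00000
m₂^(3/2) = 128.33333^(1.5) = 1453.81522
g_1 = m₃ / m₂^(3/2) = 1994.00000 / 1453.81522 ≈ 1.372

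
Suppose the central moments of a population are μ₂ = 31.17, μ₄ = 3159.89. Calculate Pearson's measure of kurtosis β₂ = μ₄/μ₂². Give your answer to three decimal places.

μ₂² = 31.17² = 971.56890
μ₄/μ₂² = 3159.89 / 971.56890 = 3.25236
β₂ ≈ 3.252

3.252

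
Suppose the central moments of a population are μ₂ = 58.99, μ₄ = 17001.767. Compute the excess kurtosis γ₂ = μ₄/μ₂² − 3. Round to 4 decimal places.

1.8858

μ₂² = 58.99² = 3479.82010
μ₄/μ₂² = 17001.767 / 3479.82010 = 4.88582
γ₂ = 4.88582 − 3 ≈ 1.8858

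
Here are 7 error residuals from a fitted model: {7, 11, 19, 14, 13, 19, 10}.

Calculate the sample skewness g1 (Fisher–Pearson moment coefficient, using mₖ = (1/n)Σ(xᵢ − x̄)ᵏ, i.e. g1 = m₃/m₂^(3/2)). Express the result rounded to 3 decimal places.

0.154

x̄ = (7 + 11 + 19 + 14 + 13 + 19 + 10) / 7 = 13.2857
deviations (xᵢ − x̄): -6.2857, -2.2857, 5.7143, 0.7143, -0.2857, 5.7143, -3.2857
Σ(xᵢ − x̄)² = 121.4286 ⇒ m₂ = 121.4286/7 = 17.34694
Σ(xᵢ − x̄)³ = 77.7551 ⇒ m₃ = 77.7551/7 = 11.10787
m₂^(3/2) = 17.34694^(1.5) = 72.24940
g1 = m₃ / m₂^(3/2) = 11.10787 / 72.24940 ≈ 0.154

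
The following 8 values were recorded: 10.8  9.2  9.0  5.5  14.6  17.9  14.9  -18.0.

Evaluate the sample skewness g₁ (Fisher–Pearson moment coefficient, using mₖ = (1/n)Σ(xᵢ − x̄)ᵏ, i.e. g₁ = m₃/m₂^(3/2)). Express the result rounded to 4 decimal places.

x̄ = (10.8 + 9.2 + 9.0 + 5.5 + 14.6 + 17.9 + 14.9 - 18.0) / 8 = 7.9875
deviations (xᵢ − x̄): 2.8125, 1.2125, 1.0125, -2.4875, 6.6125, 9.9125, 6.9125, -25.9875
Σ(xᵢ − x̄)² = 881.7088 ⇒ m₂ = 881.7088/8 = 110.21359
Σ(xᵢ − x̄)³ = -15947.5769 ⇒ m₃ = -15947.5769/8 = -1993.44711
m₂^(3/2) = 110.21359^(1.5) = 1157.05165
g₁ = m₃ / m₂^(3/2) = -1993.44711 / 1157.05165 ≈ -1.7229

-1.7229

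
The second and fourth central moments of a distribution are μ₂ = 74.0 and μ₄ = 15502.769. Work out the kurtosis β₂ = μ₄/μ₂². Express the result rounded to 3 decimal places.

μ₂² = 74.0² = 5476.00000
μ₄/μ₂² = 15502.769 / 5476.00000 = 2.83104
β₂ ≈ 2.831

2.831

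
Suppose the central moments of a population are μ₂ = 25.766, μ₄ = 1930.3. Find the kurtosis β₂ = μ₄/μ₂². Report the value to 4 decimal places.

2.9076

μ₂² = 25.766² = 663.88676
μ₄/μ₂² = 1930.3 / 663.88676 = 2.90757
β₂ ≈ 2.9076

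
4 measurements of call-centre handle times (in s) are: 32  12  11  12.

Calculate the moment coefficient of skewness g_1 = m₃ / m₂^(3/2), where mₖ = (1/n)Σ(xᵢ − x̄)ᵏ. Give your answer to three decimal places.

x̄ = (32 + 12 + 11 + 12) / 4 = 16.7500
deviations (xᵢ − x̄): 15.2500, -4.7500, -5.7500, -4.7500
Σ(xᵢ − x̄)² = 310.7500 ⇒ m₂ = 310.7500/4 = 77.68750
Σ(xᵢ − x̄)³ = 3142.1250 ⇒ m₃ = 3142.1250/4 = 785.53125
m₂^(3/2) = 77.68750^(1.5) = 684.74161
g_1 = m₃ / m₂^(3/2) = 785.53125 / 684.74161 ≈ 1.147

1.147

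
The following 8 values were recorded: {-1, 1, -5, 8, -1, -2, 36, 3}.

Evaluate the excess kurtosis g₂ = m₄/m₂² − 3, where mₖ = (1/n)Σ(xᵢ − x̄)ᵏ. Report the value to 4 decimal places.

x̄ = 4.8750
Σ(xᵢ − x̄)² = 1210.8750 ⇒ m₂ = 151.35938
Σ(xᵢ − x̄)⁴ = 952966.0254 ⇒ m₄ = 119120.75317
m₂² = 22909.66040
g₂ = m₄/m₂² − 3 = 5.19959 − 3 ≈ 2.1996

2.1996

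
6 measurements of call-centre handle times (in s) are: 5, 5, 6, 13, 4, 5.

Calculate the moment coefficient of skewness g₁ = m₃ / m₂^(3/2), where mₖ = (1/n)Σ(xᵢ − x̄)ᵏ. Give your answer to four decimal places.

1.6451

x̄ = (5 + 5 + 6 + 13 + 4 + 5) / 6 = 6.3333
deviations (xᵢ − x̄): -1.3333, -1.3333, -0.3333, 6.6667, -2.3333, -1.3333
Σ(xᵢ − x̄)² = 55.3333 ⇒ m₂ = 55.3333/6 = 9.22222
Σ(xᵢ − x̄)³ = 276.4444 ⇒ m₃ = 276.4444/6 = 46.07407
m₂^(3/2) = 9.22222^(1.5) = 28.00615
g₁ = m₃ / m₂^(3/2) = 46.07407 / 28.00615 ≈ 1.6451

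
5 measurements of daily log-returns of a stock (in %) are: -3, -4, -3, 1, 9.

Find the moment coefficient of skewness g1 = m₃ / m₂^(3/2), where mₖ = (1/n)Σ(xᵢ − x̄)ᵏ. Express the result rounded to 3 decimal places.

x̄ = (-3 - 4 - 3 + 1 + 9) / 5 = 0.0000
deviations (xᵢ − x̄): -3.0000, -4.0000, -3.0000, 1.0000, 9.0000
Σ(xᵢ − x̄)² = 116.0000 ⇒ m₂ = 116.0000/5 = 23.20000
Σ(xᵢ − x̄)³ = 612.0000 ⇒ m₃ = 612.0000/5 = 122.40000
m₂^(3/2) = 23.20000^(1.5) = 111.74600
g1 = m₃ / m₂^(3/2) = 122.40000 / 111.74600 ≈ 1.095

1.095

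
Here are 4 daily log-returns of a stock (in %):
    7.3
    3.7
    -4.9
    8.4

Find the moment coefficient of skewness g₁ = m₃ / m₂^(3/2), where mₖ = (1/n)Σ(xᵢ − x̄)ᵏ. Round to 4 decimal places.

-0.8104

x̄ = (7.3 + 3.7 - 4.9 + 8.4) / 4 = 3.6250
deviations (xᵢ − x̄): 3.6750, 0.0750, -8.5250, 4.7750
Σ(xᵢ − x̄)² = 108.9875 ⇒ m₂ = 108.9875/4 = 27.24688
Σ(xᵢ − x̄)³ = -461.0531 ⇒ m₃ = -461.0531/4 = -115.26328
m₂^(3/2) = 27.24688^(1.5) = 142.22471
g₁ = m₃ / m₂^(3/2) = -115.26328 / 142.22471 ≈ -0.8104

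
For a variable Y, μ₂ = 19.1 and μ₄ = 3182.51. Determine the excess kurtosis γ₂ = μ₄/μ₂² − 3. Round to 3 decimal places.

5.724

μ₂² = 19.1² = 364.81000
μ₄/μ₂² = 3182.51 / 364.81000 = 8.72375
γ₂ = 8.72375 − 3 ≈ 5.724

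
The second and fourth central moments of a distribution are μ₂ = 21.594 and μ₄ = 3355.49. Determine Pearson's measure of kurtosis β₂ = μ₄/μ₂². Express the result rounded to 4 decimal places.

7.1960

μ₂² = 21.594² = 466.30084
μ₄/μ₂² = 3355.49 / 466.30084 = 7.19598
β₂ ≈ 7.1960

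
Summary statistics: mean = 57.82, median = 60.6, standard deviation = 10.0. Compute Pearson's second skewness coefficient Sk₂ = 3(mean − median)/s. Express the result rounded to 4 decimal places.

Sk₂ = 3(57.82 − 60.6) / 10.0 = 3 × -2.7800 / 10.0
    = -8.3400 / 10.0 ≈ -0.8340

-0.8340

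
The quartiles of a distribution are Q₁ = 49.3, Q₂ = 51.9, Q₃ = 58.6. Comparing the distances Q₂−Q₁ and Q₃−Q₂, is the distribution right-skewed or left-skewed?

Q₂ − Q₁ = 2.6;  Q₃ − Q₂ = 6.7
Q₃ − Q₂ > Q₂ − Q₁ ⇒ the upper half is more spread out ⇒ right-skewed.

right-skewed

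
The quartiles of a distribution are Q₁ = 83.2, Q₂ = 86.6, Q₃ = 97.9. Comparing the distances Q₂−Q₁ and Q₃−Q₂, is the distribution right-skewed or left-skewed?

right-skewed

Q₂ − Q₁ = 3.4;  Q₃ − Q₂ = 11.3
Q₃ − Q₂ > Q₂ − Q₁ ⇒ the upper half is more spread out ⇒ right-skewed.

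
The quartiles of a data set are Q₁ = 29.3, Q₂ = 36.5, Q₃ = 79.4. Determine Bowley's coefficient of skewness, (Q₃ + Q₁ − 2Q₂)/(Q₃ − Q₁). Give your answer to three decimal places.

0.713

numerator: Q₃ + Q₁ − 2Q₂ = 79.4 + 29.3 − 2×36.5 = 35.7000
denominator: Q₃ − Q₁ = 79.4 − 29.3 = 50.1000
Bowley skewness = 35.7000 / 50.1000 ≈ 0.713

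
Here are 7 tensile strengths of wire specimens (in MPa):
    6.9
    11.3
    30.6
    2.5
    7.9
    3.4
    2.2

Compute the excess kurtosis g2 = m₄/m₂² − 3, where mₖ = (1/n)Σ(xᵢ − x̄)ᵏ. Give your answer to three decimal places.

x̄ = 9.2571
Σ(xᵢ − x̄)² = 596.8571 ⇒ m₂ = 85.26531
Σ(xᵢ − x̄)⁴ = 213289.9360 ⇒ m₄ = 30469.99085
m₂² = 7270.17243
g2 = m₄/m₂² − 3 = 4.19110 − 3 ≈ 1.191

1.191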